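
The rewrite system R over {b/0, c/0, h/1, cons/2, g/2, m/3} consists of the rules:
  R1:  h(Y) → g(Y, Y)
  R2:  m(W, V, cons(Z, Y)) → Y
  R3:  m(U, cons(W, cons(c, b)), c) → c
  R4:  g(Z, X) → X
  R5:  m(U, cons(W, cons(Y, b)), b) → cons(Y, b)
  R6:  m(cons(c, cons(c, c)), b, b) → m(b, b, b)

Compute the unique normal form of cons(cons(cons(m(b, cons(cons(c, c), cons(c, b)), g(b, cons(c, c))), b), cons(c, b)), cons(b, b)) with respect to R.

1. cons(cons(cons(m(b, cons(cons(c, c), cons(c, b)), g(b, cons(c, c))), b), cons(c, b)), cons(b, b))  →  cons(cons(cons(m(b, cons(cons(c, c), cons(c, b)), cons(c, c)), b), cons(c, b)), cons(b, b))   [R4 at 1.1.1.3]
2. cons(cons(cons(m(b, cons(cons(c, c), cons(c, b)), cons(c, c)), b), cons(c, b)), cons(b, b))  →  cons(cons(cons(c, b), cons(c, b)), cons(b, b))   [R2 at 1.1.1]

cons(cons(cons(c, b), cons(c, b)), cons(b, b))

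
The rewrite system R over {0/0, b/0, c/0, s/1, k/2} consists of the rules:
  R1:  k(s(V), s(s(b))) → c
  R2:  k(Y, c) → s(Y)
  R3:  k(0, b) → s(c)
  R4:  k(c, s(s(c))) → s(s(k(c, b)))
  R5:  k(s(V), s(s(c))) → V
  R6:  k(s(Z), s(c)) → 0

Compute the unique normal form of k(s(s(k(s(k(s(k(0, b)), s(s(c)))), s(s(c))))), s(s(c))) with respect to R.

s(s(c))

1. k(s(s(k(s(k(s(k(0, b)), s(s(c)))), s(s(c))))), s(s(c)))  →  s(k(s(k(s(k(0, b)), s(s(c)))), s(s(c))))   [R5 at ε]
2. s(k(s(k(s(k(0, b)), s(s(c)))), s(s(c))))  →  s(k(s(k(0, b)), s(s(c))))   [R5 at 1]
3. s(k(s(k(0, b)), s(s(c))))  →  s(k(0, b))   [R5 at 1]
4. s(k(0, b))  →  s(s(c))   [R3 at 1]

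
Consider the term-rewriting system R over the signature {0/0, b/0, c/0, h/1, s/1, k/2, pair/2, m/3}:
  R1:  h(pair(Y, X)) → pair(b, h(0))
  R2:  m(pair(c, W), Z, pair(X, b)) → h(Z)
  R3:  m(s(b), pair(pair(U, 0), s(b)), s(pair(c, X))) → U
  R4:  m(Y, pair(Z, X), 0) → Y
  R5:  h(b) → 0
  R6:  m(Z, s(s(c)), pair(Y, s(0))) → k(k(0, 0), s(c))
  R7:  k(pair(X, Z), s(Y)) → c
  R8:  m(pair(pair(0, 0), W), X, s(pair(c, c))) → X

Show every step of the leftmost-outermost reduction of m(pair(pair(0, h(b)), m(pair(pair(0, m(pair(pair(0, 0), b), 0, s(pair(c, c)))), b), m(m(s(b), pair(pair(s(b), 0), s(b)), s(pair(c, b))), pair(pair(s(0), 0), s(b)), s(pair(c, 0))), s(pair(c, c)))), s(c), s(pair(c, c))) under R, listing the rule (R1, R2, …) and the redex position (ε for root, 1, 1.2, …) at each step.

1. m(pair(pair(0, h(b)), m(pair(pair(0, m(pair(pair(0, 0), b), 0, s(pair(c, c)))), b), m(m(s(b), pair(pair(s(b), 0), s(b)), s(pair(c, b))), pair(pair(s(0), 0), s(b)), s(pair(c, 0))), s(pair(c, c)))), s(c), s(pair(c, c)))  →  m(pair(pair(0, 0), m(pair(pair(0, m(pair(pair(0, 0), b), 0, s(pair(c, c)))), b), m(m(s(b), pair(pair(s(b), 0), s(b)), s(pair(c, b))), pair(pair(s(0), 0), s(b)), s(pair(c, 0))), s(pair(c, c)))), s(c), s(pair(c, c)))   [R5 at 1.1.2]
2. m(pair(pair(0, 0), m(pair(pair(0, m(pair(pair(0, 0), b), 0, s(pair(c, c)))), b), m(m(s(b), pair(pair(s(b), 0), s(b)), s(pair(c, b))), pair(pair(s(0), 0), s(b)), s(pair(c, 0))), s(pair(c, c)))), s(c), s(pair(c, c)))  →  s(c)   [R8 at ε]

s(c)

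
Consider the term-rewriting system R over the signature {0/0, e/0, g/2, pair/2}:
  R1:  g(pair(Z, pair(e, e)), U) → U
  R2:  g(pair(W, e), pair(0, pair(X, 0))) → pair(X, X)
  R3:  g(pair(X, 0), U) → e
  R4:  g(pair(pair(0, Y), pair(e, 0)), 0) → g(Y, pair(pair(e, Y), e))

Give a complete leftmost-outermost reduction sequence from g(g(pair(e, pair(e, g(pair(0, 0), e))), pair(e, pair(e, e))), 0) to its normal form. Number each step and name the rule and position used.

0

1. g(g(pair(e, pair(e, g(pair(0, 0), e))), pair(e, pair(e, e))), 0)  →  g(g(pair(e, pair(e, e)), pair(e, pair(e, e))), 0)   [R3 at 1.1.2.2]
2. g(g(pair(e, pair(e, e)), pair(e, pair(e, e))), 0)  →  g(pair(e, pair(e, e)), 0)   [R1 at 1]
3. g(pair(e, pair(e, e)), 0)  →  0   [R1 at ε]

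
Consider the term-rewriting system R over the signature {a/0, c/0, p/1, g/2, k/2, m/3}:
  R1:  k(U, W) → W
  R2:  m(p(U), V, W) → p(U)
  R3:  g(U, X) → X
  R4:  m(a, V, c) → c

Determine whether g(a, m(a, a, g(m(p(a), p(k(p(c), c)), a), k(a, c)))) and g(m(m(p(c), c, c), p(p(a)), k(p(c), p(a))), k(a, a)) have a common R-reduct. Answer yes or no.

no — NF(t₁) = c, NF(t₂) = a

Reduce t₁ = g(a, m(a, a, g(m(p(a), p(k(p(c), c)), a), k(a, c)))):
1. g(a, m(a, a, g(m(p(a), p(k(p(c), c)), a), k(a, c))))  →  m(a, a, g(m(p(a), p(k(p(c), c)), a), k(a, c)))   [R3 at ε]
2. m(a, a, g(m(p(a), p(k(p(c), c)), a), k(a, c)))  →  m(a, a, k(a, c))   [R3 at 3]
3. m(a, a, k(a, c))  →  m(a, a, c)   [R1 at 3]
4. m(a, a, c)  →  c   [R4 at ε]

Reduce t₂ = g(m(m(p(c), c, c), p(p(a)), k(p(c), p(a))), k(a, a)):
1. g(m(m(p(c), c, c), p(p(a)), k(p(c), p(a))), k(a, a))  →  k(a, a)   [R3 at ε]
2. k(a, a)  →  a   [R1 at ε]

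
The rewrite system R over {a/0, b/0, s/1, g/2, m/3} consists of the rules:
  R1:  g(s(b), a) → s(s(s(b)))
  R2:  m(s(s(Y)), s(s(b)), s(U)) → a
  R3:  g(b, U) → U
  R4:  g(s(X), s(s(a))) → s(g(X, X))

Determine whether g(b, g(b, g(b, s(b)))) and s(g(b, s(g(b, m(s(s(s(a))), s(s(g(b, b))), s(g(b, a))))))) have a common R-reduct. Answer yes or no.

Reduce t₁ = g(b, g(b, g(b, s(b)))):
1. g(b, g(b, g(b, s(b))))  →  g(b, g(b, s(b)))   [R3 at ε]
2. g(b, g(b, s(b)))  →  g(b, s(b))   [R3 at ε]
3. g(b, s(b))  →  s(b)   [R3 at ε]

Reduce t₂ = s(g(b, s(g(b, m(s(s(s(a))), s(s(g(b, b))), s(g(b, a))))))):
1. s(g(b, s(g(b, m(s(s(s(a))), s(s(g(b, b))), s(g(b, a)))))))  →  s(s(g(b, m(s(s(s(a))), s(s(g(b, b))), s(g(b, a))))))   [R3 at 1]
2. s(s(g(b, m(s(s(s(a))), s(s(g(b, b))), s(g(b, a))))))  →  s(s(m(s(s(s(a))), s(s(g(b, b))), s(g(b, a)))))   [R3 at 1.1]
3. s(s(m(s(s(s(a))), s(s(g(b, b))), s(g(b, a)))))  →  s(s(m(s(s(s(a))), s(s(b)), s(g(b, a)))))   [R3 at 1.1.2.1.1]
4. s(s(m(s(s(s(a))), s(s(b)), s(g(b, a)))))  →  s(s(a))   [R2 at 1.1]

no — NF(t₁) = s(b), NF(t₂) = s(s(a))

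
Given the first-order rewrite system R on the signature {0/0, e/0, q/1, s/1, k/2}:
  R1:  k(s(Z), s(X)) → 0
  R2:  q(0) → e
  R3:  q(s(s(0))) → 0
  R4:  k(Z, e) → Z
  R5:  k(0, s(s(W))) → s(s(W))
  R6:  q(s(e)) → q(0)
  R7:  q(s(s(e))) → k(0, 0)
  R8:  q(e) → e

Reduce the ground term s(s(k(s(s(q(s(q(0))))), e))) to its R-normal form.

1. s(s(k(s(s(q(s(q(0))))), e)))  →  s(s(s(s(q(s(q(0)))))))   [R4 at 1.1]
2. s(s(s(s(q(s(q(0)))))))  →  s(s(s(s(q(s(e))))))   [R2 at 1.1.1.1.1.1]
3. s(s(s(s(q(s(e))))))  →  s(s(s(s(q(0)))))   [R6 at 1.1.1.1]
4. s(s(s(s(q(0)))))  →  s(s(s(s(e))))   [R2 at 1.1.1.1]

s(s(s(s(e))))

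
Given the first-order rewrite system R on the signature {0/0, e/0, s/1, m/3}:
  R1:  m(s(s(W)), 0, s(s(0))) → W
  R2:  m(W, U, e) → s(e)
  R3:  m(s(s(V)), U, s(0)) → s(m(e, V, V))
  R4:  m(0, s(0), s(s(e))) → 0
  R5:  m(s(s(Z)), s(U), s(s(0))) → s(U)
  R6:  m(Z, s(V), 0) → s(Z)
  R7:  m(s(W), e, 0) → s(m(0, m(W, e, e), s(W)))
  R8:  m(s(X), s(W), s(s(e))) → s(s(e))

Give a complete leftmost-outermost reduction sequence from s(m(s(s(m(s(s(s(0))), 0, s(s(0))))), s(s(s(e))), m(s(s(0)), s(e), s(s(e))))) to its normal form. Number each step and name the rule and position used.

1. s(m(s(s(m(s(s(s(0))), 0, s(s(0))))), s(s(s(e))), m(s(s(0)), s(e), s(s(e)))))  →  s(m(s(s(s(0))), s(s(s(e))), m(s(s(0)), s(e), s(s(e)))))   [R1 at 1.1.1.1]
2. s(m(s(s(s(0))), s(s(s(e))), m(s(s(0)), s(e), s(s(e)))))  →  s(m(s(s(s(0))), s(s(s(e))), s(s(e))))   [R8 at 1.3]
3. s(m(s(s(s(0))), s(s(s(e))), s(s(e))))  →  s(s(s(e)))   [R8 at 1]

s(s(s(e)))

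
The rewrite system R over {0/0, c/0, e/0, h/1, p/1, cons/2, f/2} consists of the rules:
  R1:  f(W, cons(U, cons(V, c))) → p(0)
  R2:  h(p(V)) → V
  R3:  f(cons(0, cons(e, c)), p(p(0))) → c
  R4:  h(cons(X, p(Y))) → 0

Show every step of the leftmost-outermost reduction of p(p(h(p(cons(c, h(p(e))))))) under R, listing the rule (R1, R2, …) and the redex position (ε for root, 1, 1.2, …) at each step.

1. p(p(h(p(cons(c, h(p(e)))))))  →  p(p(cons(c, h(p(e)))))   [R2 at 1.1]
2. p(p(cons(c, h(p(e)))))  →  p(p(cons(c, e)))   [R2 at 1.1.2]

p(p(cons(c, e)))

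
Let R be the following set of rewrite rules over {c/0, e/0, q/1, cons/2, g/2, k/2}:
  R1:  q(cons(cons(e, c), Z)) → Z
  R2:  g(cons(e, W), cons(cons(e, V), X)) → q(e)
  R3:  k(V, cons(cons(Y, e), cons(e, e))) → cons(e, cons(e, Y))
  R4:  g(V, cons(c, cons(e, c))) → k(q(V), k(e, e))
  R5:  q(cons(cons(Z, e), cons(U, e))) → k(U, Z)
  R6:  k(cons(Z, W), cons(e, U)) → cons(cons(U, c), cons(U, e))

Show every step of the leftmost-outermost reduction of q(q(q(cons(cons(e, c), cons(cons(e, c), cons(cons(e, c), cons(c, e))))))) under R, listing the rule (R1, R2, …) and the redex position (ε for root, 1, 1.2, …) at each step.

cons(c, e)

1. q(q(q(cons(cons(e, c), cons(cons(e, c), cons(cons(e, c), cons(c, e)))))))  →  q(q(cons(cons(e, c), cons(cons(e, c), cons(c, e)))))   [R1 at 1.1]
2. q(q(cons(cons(e, c), cons(cons(e, c), cons(c, e)))))  →  q(cons(cons(e, c), cons(c, e)))   [R1 at 1]
3. q(cons(cons(e, c), cons(c, e)))  →  cons(c, e)   [R1 at ε]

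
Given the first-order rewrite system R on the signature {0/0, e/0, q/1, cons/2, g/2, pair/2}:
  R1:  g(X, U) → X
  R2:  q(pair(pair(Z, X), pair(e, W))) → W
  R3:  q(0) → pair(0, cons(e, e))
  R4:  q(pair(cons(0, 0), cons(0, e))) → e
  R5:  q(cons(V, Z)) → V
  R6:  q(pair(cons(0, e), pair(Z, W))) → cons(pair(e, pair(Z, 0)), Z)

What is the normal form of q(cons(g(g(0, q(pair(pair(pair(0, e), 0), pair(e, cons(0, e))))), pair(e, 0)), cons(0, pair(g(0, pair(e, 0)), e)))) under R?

1. q(cons(g(g(0, q(pair(pair(pair(0, e), 0), pair(e, cons(0, e))))), pair(e, 0)), cons(0, pair(g(0, pair(e, 0)), e))))  →  g(g(0, q(pair(pair(pair(0, e), 0), pair(e, cons(0, e))))), pair(e, 0))   [R5 at ε]
2. g(g(0, q(pair(pair(pair(0, e), 0), pair(e, cons(0, e))))), pair(e, 0))  →  g(0, q(pair(pair(pair(0, e), 0), pair(e, cons(0, e)))))   [R1 at ε]
3. g(0, q(pair(pair(pair(0, e), 0), pair(e, cons(0, e)))))  →  0   [R1 at ε]

0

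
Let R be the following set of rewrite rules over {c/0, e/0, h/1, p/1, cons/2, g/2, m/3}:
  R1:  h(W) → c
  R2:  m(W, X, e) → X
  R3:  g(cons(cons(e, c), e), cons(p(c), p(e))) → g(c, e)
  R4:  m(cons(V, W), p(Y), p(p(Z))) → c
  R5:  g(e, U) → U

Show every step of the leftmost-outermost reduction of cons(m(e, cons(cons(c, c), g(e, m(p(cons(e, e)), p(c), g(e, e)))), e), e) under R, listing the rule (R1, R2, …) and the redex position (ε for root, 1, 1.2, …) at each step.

cons(cons(cons(c, c), p(c)), e)

1. cons(m(e, cons(cons(c, c), g(e, m(p(cons(e, e)), p(c), g(e, e)))), e), e)  →  cons(cons(cons(c, c), g(e, m(p(cons(e, e)), p(c), g(e, e)))), e)   [R2 at 1]
2. cons(cons(cons(c, c), g(e, m(p(cons(e, e)), p(c), g(e, e)))), e)  →  cons(cons(cons(c, c), m(p(cons(e, e)), p(c), g(e, e))), e)   [R5 at 1.2]
3. cons(cons(cons(c, c), m(p(cons(e, e)), p(c), g(e, e))), e)  →  cons(cons(cons(c, c), m(p(cons(e, e)), p(c), e)), e)   [R5 at 1.2.3]
4. cons(cons(cons(c, c), m(p(cons(e, e)), p(c), e)), e)  →  cons(cons(cons(c, c), p(c)), e)   [R2 at 1.2]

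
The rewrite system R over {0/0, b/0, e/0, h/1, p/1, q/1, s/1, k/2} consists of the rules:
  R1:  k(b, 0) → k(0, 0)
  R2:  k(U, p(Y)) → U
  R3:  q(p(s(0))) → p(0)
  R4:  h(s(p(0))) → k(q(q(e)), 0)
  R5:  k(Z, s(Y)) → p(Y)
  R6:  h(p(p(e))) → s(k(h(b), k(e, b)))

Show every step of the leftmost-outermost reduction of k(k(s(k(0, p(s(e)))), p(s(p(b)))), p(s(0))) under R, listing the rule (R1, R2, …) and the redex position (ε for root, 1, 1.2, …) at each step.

s(0)

1. k(k(s(k(0, p(s(e)))), p(s(p(b)))), p(s(0)))  →  k(s(k(0, p(s(e)))), p(s(p(b))))   [R2 at ε]
2. k(s(k(0, p(s(e)))), p(s(p(b))))  →  s(k(0, p(s(e))))   [R2 at ε]
3. s(k(0, p(s(e))))  →  s(0)   [R2 at 1]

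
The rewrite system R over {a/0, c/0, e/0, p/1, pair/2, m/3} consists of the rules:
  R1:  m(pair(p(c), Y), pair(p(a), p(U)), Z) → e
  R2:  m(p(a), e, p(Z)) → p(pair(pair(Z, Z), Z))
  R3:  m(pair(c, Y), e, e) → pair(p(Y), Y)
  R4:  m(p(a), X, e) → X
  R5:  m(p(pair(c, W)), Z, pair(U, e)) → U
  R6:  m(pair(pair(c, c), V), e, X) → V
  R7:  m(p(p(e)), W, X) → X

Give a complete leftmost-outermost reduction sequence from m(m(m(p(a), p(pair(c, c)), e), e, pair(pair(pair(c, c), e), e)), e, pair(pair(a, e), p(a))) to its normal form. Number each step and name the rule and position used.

1. m(m(m(p(a), p(pair(c, c)), e), e, pair(pair(pair(c, c), e), e)), e, pair(pair(a, e), p(a)))  →  m(m(p(pair(c, c)), e, pair(pair(pair(c, c), e), e)), e, pair(pair(a, e), p(a)))   [R4 at 1.1]
2. m(m(p(pair(c, c)), e, pair(pair(pair(c, c), e), e)), e, pair(pair(a, e), p(a)))  →  m(pair(pair(c, c), e), e, pair(pair(a, e), p(a)))   [R5 at 1]
3. m(pair(pair(c, c), e), e, pair(pair(a, e), p(a)))  →  e   [R6 at ε]

e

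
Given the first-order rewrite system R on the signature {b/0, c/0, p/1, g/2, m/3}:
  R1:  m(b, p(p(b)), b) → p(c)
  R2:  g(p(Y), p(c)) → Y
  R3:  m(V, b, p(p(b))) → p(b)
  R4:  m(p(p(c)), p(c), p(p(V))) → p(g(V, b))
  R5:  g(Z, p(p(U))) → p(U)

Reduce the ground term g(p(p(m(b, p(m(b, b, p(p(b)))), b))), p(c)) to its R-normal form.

1. g(p(p(m(b, p(m(b, b, p(p(b)))), b))), p(c))  →  p(m(b, p(m(b, b, p(p(b)))), b))   [R2 at ε]
2. p(m(b, p(m(b, b, p(p(b)))), b))  →  p(m(b, p(p(b)), b))   [R3 at 1.2.1]
3. p(m(b, p(p(b)), b))  →  p(p(c))   [R1 at 1]

p(p(c))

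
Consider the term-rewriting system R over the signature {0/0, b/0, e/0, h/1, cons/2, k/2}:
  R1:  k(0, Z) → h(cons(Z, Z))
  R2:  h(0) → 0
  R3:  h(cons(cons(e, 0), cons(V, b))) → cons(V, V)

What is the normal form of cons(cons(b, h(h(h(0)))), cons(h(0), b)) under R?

cons(cons(b, 0), cons(0, b))

1. cons(cons(b, h(h(h(0)))), cons(h(0), b))  →  cons(cons(b, h(h(0))), cons(h(0), b))   [R2 at 1.2.1.1]
2. cons(cons(b, h(h(0))), cons(h(0), b))  →  cons(cons(b, h(0)), cons(h(0), b))   [R2 at 1.2.1]
3. cons(cons(b, h(0)), cons(h(0), b))  →  cons(cons(b, 0), cons(h(0), b))   [R2 at 1.2]
4. cons(cons(b, 0), cons(h(0), b))  →  cons(cons(b, 0), cons(0, b))   [R2 at 2.1]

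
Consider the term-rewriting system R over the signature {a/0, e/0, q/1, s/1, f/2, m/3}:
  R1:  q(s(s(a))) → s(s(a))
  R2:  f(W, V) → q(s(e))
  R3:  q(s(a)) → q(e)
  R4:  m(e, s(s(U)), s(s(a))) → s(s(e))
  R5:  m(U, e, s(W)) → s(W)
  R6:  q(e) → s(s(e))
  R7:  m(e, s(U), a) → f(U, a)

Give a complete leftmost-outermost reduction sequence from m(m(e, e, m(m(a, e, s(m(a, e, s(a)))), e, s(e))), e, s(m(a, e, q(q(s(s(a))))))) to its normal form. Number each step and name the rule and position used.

1. m(m(e, e, m(m(a, e, s(m(a, e, s(a)))), e, s(e))), e, s(m(a, e, q(q(s(s(a)))))))  →  s(m(a, e, q(q(s(s(a))))))   [R5 at ε]
2. s(m(a, e, q(q(s(s(a))))))  →  s(m(a, e, q(s(s(a)))))   [R1 at 1.3.1]
3. s(m(a, e, q(s(s(a)))))  →  s(m(a, e, s(s(a))))   [R1 at 1.3]
4. s(m(a, e, s(s(a))))  →  s(s(s(a)))   [R5 at 1]

s(s(s(a)))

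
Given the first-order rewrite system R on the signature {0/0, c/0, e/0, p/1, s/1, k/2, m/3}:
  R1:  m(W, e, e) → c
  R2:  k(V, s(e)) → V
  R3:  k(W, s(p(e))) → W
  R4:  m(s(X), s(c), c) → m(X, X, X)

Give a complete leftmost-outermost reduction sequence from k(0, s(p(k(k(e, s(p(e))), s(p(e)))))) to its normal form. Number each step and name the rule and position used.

0

1. k(0, s(p(k(k(e, s(p(e))), s(p(e))))))  →  k(0, s(p(k(e, s(p(e))))))   [R3 at 2.1.1]
2. k(0, s(p(k(e, s(p(e))))))  →  k(0, s(p(e)))   [R3 at 2.1.1]
3. k(0, s(p(e)))  →  0   [R3 at ε]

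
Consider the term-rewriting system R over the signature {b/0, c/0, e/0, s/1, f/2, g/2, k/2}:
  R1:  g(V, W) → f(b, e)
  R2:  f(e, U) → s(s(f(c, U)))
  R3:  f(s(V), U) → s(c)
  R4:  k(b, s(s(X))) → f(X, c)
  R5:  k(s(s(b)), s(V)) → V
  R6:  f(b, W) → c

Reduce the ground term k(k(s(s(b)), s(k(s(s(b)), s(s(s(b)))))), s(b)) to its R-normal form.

b

1. k(k(s(s(b)), s(k(s(s(b)), s(s(s(b)))))), s(b))  →  k(k(s(s(b)), s(s(s(b)))), s(b))   [R5 at 1]
2. k(k(s(s(b)), s(s(s(b)))), s(b))  →  k(s(s(b)), s(b))   [R5 at 1]
3. k(s(s(b)), s(b))  →  b   [R5 at ε]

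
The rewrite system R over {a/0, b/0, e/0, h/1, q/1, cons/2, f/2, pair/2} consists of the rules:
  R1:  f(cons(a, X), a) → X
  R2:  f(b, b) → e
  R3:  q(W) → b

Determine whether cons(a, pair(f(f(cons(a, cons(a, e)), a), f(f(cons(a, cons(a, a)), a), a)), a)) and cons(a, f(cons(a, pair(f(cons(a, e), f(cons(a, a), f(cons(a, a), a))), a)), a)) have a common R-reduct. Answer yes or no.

yes — NF(t₁) = cons(a, pair(e, a)), NF(t₂) = cons(a, pair(e, a))

Reduce t₁ = cons(a, pair(f(f(cons(a, cons(a, e)), a), f(f(cons(a, cons(a, a)), a), a)), a)):
1. cons(a, pair(f(f(cons(a, cons(a, e)), a), f(f(cons(a, cons(a, a)), a), a)), a))  →  cons(a, pair(f(cons(a, e), f(f(cons(a, cons(a, a)), a), a)), a))   [R1 at 2.1.1]
2. cons(a, pair(f(cons(a, e), f(f(cons(a, cons(a, a)), a), a)), a))  →  cons(a, pair(f(cons(a, e), f(cons(a, a), a)), a))   [R1 at 2.1.2.1]
3. cons(a, pair(f(cons(a, e), f(cons(a, a), a)), a))  →  cons(a, pair(f(cons(a, e), a), a))   [R1 at 2.1.2]
4. cons(a, pair(f(cons(a, e), a), a))  →  cons(a, pair(e, a))   [R1 at 2.1]

Reduce t₂ = cons(a, f(cons(a, pair(f(cons(a, e), f(cons(a, a), f(cons(a, a), a))), a)), a)):
1. cons(a, f(cons(a, pair(f(cons(a, e), f(cons(a, a), f(cons(a, a), a))), a)), a))  →  cons(a, pair(f(cons(a, e), f(cons(a, a), f(cons(a, a), a))), a))   [R1 at 2]
2. cons(a, pair(f(cons(a, e), f(cons(a, a), f(cons(a, a), a))), a))  →  cons(a, pair(f(cons(a, e), f(cons(a, a), a)), a))   [R1 at 2.1.2.2]
3. cons(a, pair(f(cons(a, e), f(cons(a, a), a)), a))  →  cons(a, pair(f(cons(a, e), a), a))   [R1 at 2.1.2]
4. cons(a, pair(f(cons(a, e), a), a))  →  cons(a, pair(e, a))   [R1 at 2.1]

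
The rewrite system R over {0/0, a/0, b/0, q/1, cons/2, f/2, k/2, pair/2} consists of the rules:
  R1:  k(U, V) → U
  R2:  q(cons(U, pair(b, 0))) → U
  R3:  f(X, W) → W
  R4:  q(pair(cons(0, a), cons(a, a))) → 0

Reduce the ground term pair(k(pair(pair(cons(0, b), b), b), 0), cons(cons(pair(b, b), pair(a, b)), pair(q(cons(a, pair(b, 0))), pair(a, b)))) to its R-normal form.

1. pair(k(pair(pair(cons(0, b), b), b), 0), cons(cons(pair(b, b), pair(a, b)), pair(q(cons(a, pair(b, 0))), pair(a, b))))  →  pair(pair(pair(cons(0, b), b), b), cons(cons(pair(b, b), pair(a, b)), pair(q(cons(a, pair(b, 0))), pair(a, b))))   [R1 at 1]
2. pair(pair(pair(cons(0, b), b), b), cons(cons(pair(b, b), pair(a, b)), pair(q(cons(a, pair(b, 0))), pair(a, b))))  →  pair(pair(pair(cons(0, b), b), b), cons(cons(pair(b, b), pair(a, b)), pair(a, pair(a, b))))   [R2 at 2.2.1]

pair(pair(pair(cons(0, b), b), b), cons(cons(pair(b, b), pair(a, b)), pair(a, pair(a, b))))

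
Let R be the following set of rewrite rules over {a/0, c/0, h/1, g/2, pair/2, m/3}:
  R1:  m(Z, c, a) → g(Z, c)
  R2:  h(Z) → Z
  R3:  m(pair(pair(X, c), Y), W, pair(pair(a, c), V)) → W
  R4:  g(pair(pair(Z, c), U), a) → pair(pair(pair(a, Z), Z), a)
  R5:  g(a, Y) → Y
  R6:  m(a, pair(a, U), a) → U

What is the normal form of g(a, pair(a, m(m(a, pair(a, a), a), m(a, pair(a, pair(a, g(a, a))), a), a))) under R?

pair(a, a)

1. g(a, pair(a, m(m(a, pair(a, a), a), m(a, pair(a, pair(a, g(a, a))), a), a)))  →  pair(a, m(m(a, pair(a, a), a), m(a, pair(a, pair(a, g(a, a))), a), a))   [R5 at ε]
2. pair(a, m(m(a, pair(a, a), a), m(a, pair(a, pair(a, g(a, a))), a), a))  →  pair(a, m(a, m(a, pair(a, pair(a, g(a, a))), a), a))   [R6 at 2.1]
3. pair(a, m(a, m(a, pair(a, pair(a, g(a, a))), a), a))  →  pair(a, m(a, pair(a, g(a, a)), a))   [R6 at 2.2]
4. pair(a, m(a, pair(a, g(a, a)), a))  →  pair(a, g(a, a))   [R6 at 2]
5. pair(a, g(a, a))  →  pair(a, a)   [R5 at 2]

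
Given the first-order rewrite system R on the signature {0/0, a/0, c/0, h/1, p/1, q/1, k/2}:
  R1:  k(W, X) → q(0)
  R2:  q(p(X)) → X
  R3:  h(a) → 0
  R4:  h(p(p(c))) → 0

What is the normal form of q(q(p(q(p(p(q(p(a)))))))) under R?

a

1. q(q(p(q(p(p(q(p(a))))))))  →  q(q(p(p(q(p(a))))))   [R2 at 1]
2. q(q(p(p(q(p(a))))))  →  q(p(q(p(a))))   [R2 at 1]
3. q(p(q(p(a))))  →  q(p(a))   [R2 at ε]
4. q(p(a))  →  a   [R2 at ε]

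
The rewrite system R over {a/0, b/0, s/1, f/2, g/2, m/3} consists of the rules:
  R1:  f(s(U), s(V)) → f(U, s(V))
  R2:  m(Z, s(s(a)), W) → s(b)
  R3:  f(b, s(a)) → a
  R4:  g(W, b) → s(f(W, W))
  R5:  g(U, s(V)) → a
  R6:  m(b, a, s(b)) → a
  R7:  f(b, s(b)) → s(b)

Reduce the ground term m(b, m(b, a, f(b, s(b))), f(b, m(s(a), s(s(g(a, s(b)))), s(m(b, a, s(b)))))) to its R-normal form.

1. m(b, m(b, a, f(b, s(b))), f(b, m(s(a), s(s(g(a, s(b)))), s(m(b, a, s(b))))))  →  m(b, m(b, a, s(b)), f(b, m(s(a), s(s(g(a, s(b)))), s(m(b, a, s(b))))))   [R7 at 2.3]
2. m(b, m(b, a, s(b)), f(b, m(s(a), s(s(g(a, s(b)))), s(m(b, a, s(b))))))  →  m(b, a, f(b, m(s(a), s(s(g(a, s(b)))), s(m(b, a, s(b))))))   [R6 at 2]
3. m(b, a, f(b, m(s(a), s(s(g(a, s(b)))), s(m(b, a, s(b))))))  →  m(b, a, f(b, m(s(a), s(s(a)), s(m(b, a, s(b))))))   [R5 at 3.2.2.1.1]
4. m(b, a, f(b, m(s(a), s(s(a)), s(m(b, a, s(b))))))  →  m(b, a, f(b, s(b)))   [R2 at 3.2]
5. m(b, a, f(b, s(b)))  →  m(b, a, s(b))   [R7 at 3]
6. m(b, a, s(b))  →  a   [R6 at ε]

a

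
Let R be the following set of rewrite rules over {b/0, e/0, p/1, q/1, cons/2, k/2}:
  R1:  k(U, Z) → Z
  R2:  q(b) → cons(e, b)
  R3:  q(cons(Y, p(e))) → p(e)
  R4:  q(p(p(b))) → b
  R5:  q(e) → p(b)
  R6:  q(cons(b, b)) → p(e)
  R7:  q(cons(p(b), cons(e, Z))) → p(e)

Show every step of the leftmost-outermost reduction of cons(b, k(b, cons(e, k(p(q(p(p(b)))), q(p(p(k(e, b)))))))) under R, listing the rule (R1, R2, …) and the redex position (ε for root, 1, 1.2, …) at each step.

1. cons(b, k(b, cons(e, k(p(q(p(p(b)))), q(p(p(k(e, b))))))))  →  cons(b, cons(e, k(p(q(p(p(b)))), q(p(p(k(e, b)))))))   [R1 at 2]
2. cons(b, cons(e, k(p(q(p(p(b)))), q(p(p(k(e, b)))))))  →  cons(b, cons(e, q(p(p(k(e, b))))))   [R1 at 2.2]
3. cons(b, cons(e, q(p(p(k(e, b))))))  →  cons(b, cons(e, q(p(p(b)))))   [R1 at 2.2.1.1.1]
4. cons(b, cons(e, q(p(p(b)))))  →  cons(b, cons(e, b))   [R4 at 2.2]

cons(b, cons(e, b))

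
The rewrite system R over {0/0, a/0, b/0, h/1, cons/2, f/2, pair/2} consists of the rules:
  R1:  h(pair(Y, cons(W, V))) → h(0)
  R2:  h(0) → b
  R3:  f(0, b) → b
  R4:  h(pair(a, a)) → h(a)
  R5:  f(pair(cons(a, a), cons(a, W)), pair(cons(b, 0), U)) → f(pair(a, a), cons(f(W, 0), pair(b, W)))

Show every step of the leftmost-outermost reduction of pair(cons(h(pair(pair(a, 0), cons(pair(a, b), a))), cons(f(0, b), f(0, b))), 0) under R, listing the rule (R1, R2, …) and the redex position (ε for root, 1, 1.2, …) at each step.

pair(cons(b, cons(b, b)), 0)

1. pair(cons(h(pair(pair(a, 0), cons(pair(a, b), a))), cons(f(0, b), f(0, b))), 0)  →  pair(cons(h(0), cons(f(0, b), f(0, b))), 0)   [R1 at 1.1]
2. pair(cons(h(0), cons(f(0, b), f(0, b))), 0)  →  pair(cons(b, cons(f(0, b), f(0, b))), 0)   [R2 at 1.1]
3. pair(cons(b, cons(f(0, b), f(0, b))), 0)  →  pair(cons(b, cons(b, f(0, b))), 0)   [R3 at 1.2.1]
4. pair(cons(b, cons(b, f(0, b))), 0)  →  pair(cons(b, cons(b, b)), 0)   [R3 at 1.2.2]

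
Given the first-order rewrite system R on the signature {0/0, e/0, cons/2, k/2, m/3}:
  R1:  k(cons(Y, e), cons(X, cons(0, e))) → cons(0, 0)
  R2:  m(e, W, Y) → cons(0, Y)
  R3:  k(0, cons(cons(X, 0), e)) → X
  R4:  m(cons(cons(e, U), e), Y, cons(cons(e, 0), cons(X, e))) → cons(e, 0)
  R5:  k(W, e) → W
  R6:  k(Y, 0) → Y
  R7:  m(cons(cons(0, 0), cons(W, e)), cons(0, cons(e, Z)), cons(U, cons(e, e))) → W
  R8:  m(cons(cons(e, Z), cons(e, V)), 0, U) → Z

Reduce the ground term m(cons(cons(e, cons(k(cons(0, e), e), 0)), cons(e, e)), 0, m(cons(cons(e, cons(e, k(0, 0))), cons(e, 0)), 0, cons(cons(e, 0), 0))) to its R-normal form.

cons(cons(0, e), 0)

1. m(cons(cons(e, cons(k(cons(0, e), e), 0)), cons(e, e)), 0, m(cons(cons(e, cons(e, k(0, 0))), cons(e, 0)), 0, cons(cons(e, 0), 0)))  →  cons(k(cons(0, e), e), 0)   [R8 at ε]
2. cons(k(cons(0, e), e), 0)  →  cons(cons(0, e), 0)   [R5 at 1]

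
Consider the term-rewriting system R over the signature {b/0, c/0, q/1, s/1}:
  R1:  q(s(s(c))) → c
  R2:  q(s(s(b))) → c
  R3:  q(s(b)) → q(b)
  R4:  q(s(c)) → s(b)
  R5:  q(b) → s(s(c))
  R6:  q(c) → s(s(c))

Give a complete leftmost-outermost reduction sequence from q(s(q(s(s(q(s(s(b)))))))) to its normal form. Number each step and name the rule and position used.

1. q(s(q(s(s(q(s(s(b))))))))  →  q(s(q(s(s(c)))))   [R2 at 1.1.1.1.1]
2. q(s(q(s(s(c)))))  →  q(s(c))   [R1 at 1.1]
3. q(s(c))  →  s(b)   [R4 at ε]

s(b)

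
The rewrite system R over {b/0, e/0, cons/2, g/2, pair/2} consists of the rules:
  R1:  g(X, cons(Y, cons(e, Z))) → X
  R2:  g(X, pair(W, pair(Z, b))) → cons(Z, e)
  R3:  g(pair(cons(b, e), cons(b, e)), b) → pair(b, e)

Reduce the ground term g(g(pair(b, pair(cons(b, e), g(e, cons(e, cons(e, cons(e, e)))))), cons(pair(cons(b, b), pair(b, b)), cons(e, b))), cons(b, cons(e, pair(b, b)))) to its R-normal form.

1. g(g(pair(b, pair(cons(b, e), g(e, cons(e, cons(e, cons(e, e)))))), cons(pair(cons(b, b), pair(b, b)), cons(e, b))), cons(b, cons(e, pair(b, b))))  →  g(pair(b, pair(cons(b, e), g(e, cons(e, cons(e, cons(e, e)))))), cons(pair(cons(b, b), pair(b, b)), cons(e, b)))   [R1 at ε]
2. g(pair(b, pair(cons(b, e), g(e, cons(e, cons(e, cons(e, e)))))), cons(pair(cons(b, b), pair(b, b)), cons(e, b)))  →  pair(b, pair(cons(b, e), g(e, cons(e, cons(e, cons(e, e))))))   [R1 at ε]
3. pair(b, pair(cons(b, e), g(e, cons(e, cons(e, cons(e, e))))))  →  pair(b, pair(cons(b, e), e))   [R1 at 2.2]

pair(b, pair(cons(b, e), e))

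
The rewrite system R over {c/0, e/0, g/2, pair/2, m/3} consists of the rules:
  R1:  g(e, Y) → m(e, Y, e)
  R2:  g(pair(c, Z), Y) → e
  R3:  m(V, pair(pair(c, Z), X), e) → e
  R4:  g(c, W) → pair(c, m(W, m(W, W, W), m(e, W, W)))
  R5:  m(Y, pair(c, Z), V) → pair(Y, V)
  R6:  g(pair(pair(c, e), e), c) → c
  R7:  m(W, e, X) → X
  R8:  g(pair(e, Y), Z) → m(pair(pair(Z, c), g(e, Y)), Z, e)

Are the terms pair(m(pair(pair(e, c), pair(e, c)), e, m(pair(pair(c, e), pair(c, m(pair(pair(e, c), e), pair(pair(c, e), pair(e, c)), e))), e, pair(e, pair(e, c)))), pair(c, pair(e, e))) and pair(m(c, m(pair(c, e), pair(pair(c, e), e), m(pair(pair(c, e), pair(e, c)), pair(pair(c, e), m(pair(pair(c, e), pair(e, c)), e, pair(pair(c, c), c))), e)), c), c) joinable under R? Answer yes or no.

Reduce t₁ = pair(m(pair(pair(e, c), pair(e, c)), e, m(pair(pair(c, e), pair(c, m(pair(pair(e, c), e), pair(pair(c, e), pair(e, c)), e))), e, pair(e, pair(e, c)))), pair(c, pair(e, e))):
1. pair(m(pair(pair(e, c), pair(e, c)), e, m(pair(pair(c, e), pair(c, m(pair(pair(e, c), e), pair(pair(c, e), pair(e, c)), e))), e, pair(e, pair(e, c)))), pair(c, pair(e, e)))  →  pair(m(pair(pair(c, e), pair(c, m(pair(pair(e, c), e), pair(pair(c, e), pair(e, c)), e))), e, pair(e, pair(e, c))), pair(c, pair(e, e)))   [R7 at 1]
2. pair(m(pair(pair(c, e), pair(c, m(pair(pair(e, c), e), pair(pair(c, e), pair(e, c)), e))), e, pair(e, pair(e, c))), pair(c, pair(e, e)))  →  pair(pair(e, pair(e, c)), pair(c, pair(e, e)))   [R7 at 1]

Reduce t₂ = pair(m(c, m(pair(c, e), pair(pair(c, e), e), m(pair(pair(c, e), pair(e, c)), pair(pair(c, e), m(pair(pair(c, e), pair(e, c)), e, pair(pair(c, c), c))), e)), c), c):
1. pair(m(c, m(pair(c, e), pair(pair(c, e), e), m(pair(pair(c, e), pair(e, c)), pair(pair(c, e), m(pair(pair(c, e), pair(e, c)), e, pair(pair(c, c), c))), e)), c), c)  →  pair(m(c, m(pair(c, e), pair(pair(c, e), e), e), c), c)   [R3 at 1.2.3]
2. pair(m(c, m(pair(c, e), pair(pair(c, e), e), e), c), c)  →  pair(m(c, e, c), c)   [R3 at 1.2]
3. pair(m(c, e, c), c)  →  pair(c, c)   [R7 at 1]

no — NF(t₁) = pair(pair(e, pair(e, c)), pair(c, pair(e, e))), NF(t₂) = pair(c, c)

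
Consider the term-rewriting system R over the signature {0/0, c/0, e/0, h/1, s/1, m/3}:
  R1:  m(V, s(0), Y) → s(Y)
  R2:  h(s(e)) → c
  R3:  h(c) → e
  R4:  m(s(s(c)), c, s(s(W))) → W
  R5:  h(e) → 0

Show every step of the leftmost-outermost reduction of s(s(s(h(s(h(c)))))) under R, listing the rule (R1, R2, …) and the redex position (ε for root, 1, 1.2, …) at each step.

s(s(s(c)))

1. s(s(s(h(s(h(c))))))  →  s(s(s(h(s(e)))))   [R3 at 1.1.1.1.1]
2. s(s(s(h(s(e)))))  →  s(s(s(c)))   [R2 at 1.1.1]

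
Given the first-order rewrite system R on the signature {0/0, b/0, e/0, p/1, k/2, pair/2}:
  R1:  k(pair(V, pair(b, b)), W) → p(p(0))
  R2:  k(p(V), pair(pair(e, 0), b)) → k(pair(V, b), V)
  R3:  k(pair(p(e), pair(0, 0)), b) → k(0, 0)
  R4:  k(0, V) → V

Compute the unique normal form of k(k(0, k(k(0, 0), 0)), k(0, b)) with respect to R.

b

1. k(k(0, k(k(0, 0), 0)), k(0, b))  →  k(k(k(0, 0), 0), k(0, b))   [R4 at 1]
2. k(k(k(0, 0), 0), k(0, b))  →  k(k(0, 0), k(0, b))   [R4 at 1.1]
3. k(k(0, 0), k(0, b))  →  k(0, k(0, b))   [R4 at 1]
4. k(0, k(0, b))  →  k(0, b)   [R4 at ε]
5. k(0, b)  →  b   [R4 at ε]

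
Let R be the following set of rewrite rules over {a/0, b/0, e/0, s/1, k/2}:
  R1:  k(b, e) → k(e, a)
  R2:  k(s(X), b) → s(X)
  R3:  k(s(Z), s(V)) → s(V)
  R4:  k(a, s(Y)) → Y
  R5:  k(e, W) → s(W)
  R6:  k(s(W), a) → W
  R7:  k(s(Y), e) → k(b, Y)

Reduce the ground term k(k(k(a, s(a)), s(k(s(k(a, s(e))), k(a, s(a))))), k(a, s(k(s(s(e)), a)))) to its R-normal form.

s(s(e))

1. k(k(k(a, s(a)), s(k(s(k(a, s(e))), k(a, s(a))))), k(a, s(k(s(s(e)), a))))  →  k(k(a, s(k(s(k(a, s(e))), k(a, s(a))))), k(a, s(k(s(s(e)), a))))   [R4 at 1.1]
2. k(k(a, s(k(s(k(a, s(e))), k(a, s(a))))), k(a, s(k(s(s(e)), a))))  →  k(k(s(k(a, s(e))), k(a, s(a))), k(a, s(k(s(s(e)), a))))   [R4 at 1]
3. k(k(s(k(a, s(e))), k(a, s(a))), k(a, s(k(s(s(e)), a))))  →  k(k(s(e), k(a, s(a))), k(a, s(k(s(s(e)), a))))   [R4 at 1.1.1]
4. k(k(s(e), k(a, s(a))), k(a, s(k(s(s(e)), a))))  →  k(k(s(e), a), k(a, s(k(s(s(e)), a))))   [R4 at 1.2]
5. k(k(s(e), a), k(a, s(k(s(s(e)), a))))  →  k(e, k(a, s(k(s(s(e)), a))))   [R6 at 1]
6. k(e, k(a, s(k(s(s(e)), a))))  →  s(k(a, s(k(s(s(e)), a))))   [R5 at ε]
7. s(k(a, s(k(s(s(e)), a))))  →  s(k(s(s(e)), a))   [R4 at 1]
8. s(k(s(s(e)), a))  →  s(s(e))   [R6 at 1]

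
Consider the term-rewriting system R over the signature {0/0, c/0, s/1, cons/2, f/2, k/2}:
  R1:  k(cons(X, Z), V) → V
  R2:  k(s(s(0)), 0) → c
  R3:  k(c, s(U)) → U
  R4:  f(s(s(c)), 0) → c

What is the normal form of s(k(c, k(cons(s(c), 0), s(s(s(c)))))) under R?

1. s(k(c, k(cons(s(c), 0), s(s(s(c))))))  →  s(k(c, s(s(s(c)))))   [R1 at 1.2]
2. s(k(c, s(s(s(c)))))  →  s(s(s(c)))   [R3 at 1]

s(s(s(c)))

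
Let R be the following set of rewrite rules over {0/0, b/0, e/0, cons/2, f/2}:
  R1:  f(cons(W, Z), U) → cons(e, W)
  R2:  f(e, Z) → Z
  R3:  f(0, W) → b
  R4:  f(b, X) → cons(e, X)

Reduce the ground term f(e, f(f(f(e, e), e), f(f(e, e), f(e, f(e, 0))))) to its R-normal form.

1. f(e, f(f(f(e, e), e), f(f(e, e), f(e, f(e, 0)))))  →  f(f(f(e, e), e), f(f(e, e), f(e, f(e, 0))))   [R2 at ε]
2. f(f(f(e, e), e), f(f(e, e), f(e, f(e, 0))))  →  f(f(e, e), f(f(e, e), f(e, f(e, 0))))   [R2 at 1.1]
3. f(f(e, e), f(f(e, e), f(e, f(e, 0))))  →  f(e, f(f(e, e), f(e, f(e, 0))))   [R2 at 1]
4. f(e, f(f(e, e), f(e, f(e, 0))))  →  f(f(e, e), f(e, f(e, 0)))   [R2 at ε]
5. f(f(e, e), f(e, f(e, 0)))  →  f(e, f(e, f(e, 0)))   [R2 at 1]
6. f(e, f(e, f(e, 0)))  →  f(e, f(e, 0))   [R2 at ε]
7. f(e, f(e, 0))  →  f(e, 0)   [R2 at ε]
8. f(e, 0)  →  0   [R2 at ε]

0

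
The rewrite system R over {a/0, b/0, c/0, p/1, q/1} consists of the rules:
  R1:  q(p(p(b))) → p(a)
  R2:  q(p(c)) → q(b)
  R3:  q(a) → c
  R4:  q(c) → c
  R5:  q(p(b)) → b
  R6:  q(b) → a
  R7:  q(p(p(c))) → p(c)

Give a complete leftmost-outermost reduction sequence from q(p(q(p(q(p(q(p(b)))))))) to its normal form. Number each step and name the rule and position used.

1. q(p(q(p(q(p(q(p(b))))))))  →  q(p(q(p(q(p(b))))))   [R5 at 1.1.1.1.1.1]
2. q(p(q(p(q(p(b))))))  →  q(p(q(p(b))))   [R5 at 1.1.1.1]
3. q(p(q(p(b))))  →  q(p(b))   [R5 at 1.1]
4. q(p(b))  →  b   [R5 at ε]

b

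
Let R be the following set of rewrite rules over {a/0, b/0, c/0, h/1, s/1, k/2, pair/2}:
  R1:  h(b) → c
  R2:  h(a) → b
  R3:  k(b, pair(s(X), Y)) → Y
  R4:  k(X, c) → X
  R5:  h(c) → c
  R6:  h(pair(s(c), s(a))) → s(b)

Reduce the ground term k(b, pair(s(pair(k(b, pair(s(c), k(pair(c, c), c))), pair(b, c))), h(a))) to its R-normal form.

b

1. k(b, pair(s(pair(k(b, pair(s(c), k(pair(c, c), c))), pair(b, c))), h(a)))  →  h(a)   [R3 at ε]
2. h(a)  →  b   [R2 at ε]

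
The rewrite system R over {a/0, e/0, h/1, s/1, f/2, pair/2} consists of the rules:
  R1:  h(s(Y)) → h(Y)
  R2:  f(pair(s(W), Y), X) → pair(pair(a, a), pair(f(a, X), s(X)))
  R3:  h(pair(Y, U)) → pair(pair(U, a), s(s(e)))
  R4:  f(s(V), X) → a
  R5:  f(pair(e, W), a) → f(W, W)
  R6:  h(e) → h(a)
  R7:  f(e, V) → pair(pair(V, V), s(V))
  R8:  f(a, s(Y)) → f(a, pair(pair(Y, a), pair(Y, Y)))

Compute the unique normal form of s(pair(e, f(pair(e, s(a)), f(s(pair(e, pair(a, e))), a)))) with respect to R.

s(pair(e, a))

1. s(pair(e, f(pair(e, s(a)), f(s(pair(e, pair(a, e))), a))))  →  s(pair(e, f(pair(e, s(a)), a)))   [R4 at 1.2.2]
2. s(pair(e, f(pair(e, s(a)), a)))  →  s(pair(e, f(s(a), s(a))))   [R5 at 1.2]
3. s(pair(e, f(s(a), s(a))))  →  s(pair(e, a))   [R4 at 1.2]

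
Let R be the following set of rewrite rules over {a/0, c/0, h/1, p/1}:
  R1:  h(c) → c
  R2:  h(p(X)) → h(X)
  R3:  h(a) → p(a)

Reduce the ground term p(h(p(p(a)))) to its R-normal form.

p(p(a))

1. p(h(p(p(a))))  →  p(h(p(a)))   [R2 at 1]
2. p(h(p(a)))  →  p(h(a))   [R2 at 1]
3. p(h(a))  →  p(p(a))   [R3 at 1]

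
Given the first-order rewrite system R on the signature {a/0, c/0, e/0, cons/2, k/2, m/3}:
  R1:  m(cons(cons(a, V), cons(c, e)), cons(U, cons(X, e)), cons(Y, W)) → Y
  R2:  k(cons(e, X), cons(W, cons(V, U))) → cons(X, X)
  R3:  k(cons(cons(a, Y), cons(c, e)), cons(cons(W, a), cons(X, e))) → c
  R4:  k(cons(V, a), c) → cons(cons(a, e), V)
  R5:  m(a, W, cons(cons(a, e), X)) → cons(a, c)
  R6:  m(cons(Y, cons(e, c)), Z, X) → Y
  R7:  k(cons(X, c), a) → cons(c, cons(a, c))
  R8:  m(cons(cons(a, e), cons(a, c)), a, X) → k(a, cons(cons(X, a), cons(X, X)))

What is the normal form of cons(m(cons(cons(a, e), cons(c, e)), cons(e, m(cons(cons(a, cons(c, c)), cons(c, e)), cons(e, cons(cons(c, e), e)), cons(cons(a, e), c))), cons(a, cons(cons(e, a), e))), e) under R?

cons(a, e)

1. cons(m(cons(cons(a, e), cons(c, e)), cons(e, m(cons(cons(a, cons(c, c)), cons(c, e)), cons(e, cons(cons(c, e), e)), cons(cons(a, e), c))), cons(a, cons(cons(e, a), e))), e)  →  cons(m(cons(cons(a, e), cons(c, e)), cons(e, cons(a, e)), cons(a, cons(cons(e, a), e))), e)   [R1 at 1.2.2]
2. cons(m(cons(cons(a, e), cons(c, e)), cons(e, cons(a, e)), cons(a, cons(cons(e, a), e))), e)  →  cons(a, e)   [R1 at 1]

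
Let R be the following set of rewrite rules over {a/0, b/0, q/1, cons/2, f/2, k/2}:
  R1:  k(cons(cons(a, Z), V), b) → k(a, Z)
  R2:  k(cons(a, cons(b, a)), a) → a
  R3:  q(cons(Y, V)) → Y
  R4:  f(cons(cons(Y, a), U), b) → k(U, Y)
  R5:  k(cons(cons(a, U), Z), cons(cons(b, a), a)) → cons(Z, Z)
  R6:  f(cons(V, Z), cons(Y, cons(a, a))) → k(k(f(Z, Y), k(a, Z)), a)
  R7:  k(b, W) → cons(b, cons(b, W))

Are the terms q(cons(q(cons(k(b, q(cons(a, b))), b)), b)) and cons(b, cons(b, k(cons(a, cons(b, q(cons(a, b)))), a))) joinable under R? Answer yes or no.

Reduce t₁ = q(cons(q(cons(k(b, q(cons(a, b))), b)), b)):
1. q(cons(q(cons(k(b, q(cons(a, b))), b)), b))  →  q(cons(k(b, q(cons(a, b))), b))   [R3 at ε]
2. q(cons(k(b, q(cons(a, b))), b))  →  k(b, q(cons(a, b)))   [R3 at ε]
3. k(b, q(cons(a, b)))  →  cons(b, cons(b, q(cons(a, b))))   [R7 at ε]
4. cons(b, cons(b, q(cons(a, b))))  →  cons(b, cons(b, a))   [R3 at 2.2]

Reduce t₂ = cons(b, cons(b, k(cons(a, cons(b, q(cons(a, b)))), a))):
1. cons(b, cons(b, k(cons(a, cons(b, q(cons(a, b)))), a)))  →  cons(b, cons(b, k(cons(a, cons(b, a)), a)))   [R3 at 2.2.1.2.2]
2. cons(b, cons(b, k(cons(a, cons(b, a)), a)))  →  cons(b, cons(b, a))   [R2 at 2.2]

yes — NF(t₁) = cons(b, cons(b, a)), NF(t₂) = cons(b, cons(b, a))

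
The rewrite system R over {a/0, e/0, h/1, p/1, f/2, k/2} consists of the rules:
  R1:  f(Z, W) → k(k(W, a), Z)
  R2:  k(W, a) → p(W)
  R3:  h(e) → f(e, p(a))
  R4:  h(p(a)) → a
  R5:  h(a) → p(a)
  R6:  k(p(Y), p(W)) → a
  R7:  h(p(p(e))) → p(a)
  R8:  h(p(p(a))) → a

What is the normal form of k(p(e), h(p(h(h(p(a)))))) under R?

1. k(p(e), h(p(h(h(p(a))))))  →  k(p(e), h(p(h(a))))   [R4 at 2.1.1.1]
2. k(p(e), h(p(h(a))))  →  k(p(e), h(p(p(a))))   [R5 at 2.1.1]
3. k(p(e), h(p(p(a))))  →  k(p(e), a)   [R8 at 2]
4. k(p(e), a)  →  p(p(e))   [R2 at ε]

p(p(e))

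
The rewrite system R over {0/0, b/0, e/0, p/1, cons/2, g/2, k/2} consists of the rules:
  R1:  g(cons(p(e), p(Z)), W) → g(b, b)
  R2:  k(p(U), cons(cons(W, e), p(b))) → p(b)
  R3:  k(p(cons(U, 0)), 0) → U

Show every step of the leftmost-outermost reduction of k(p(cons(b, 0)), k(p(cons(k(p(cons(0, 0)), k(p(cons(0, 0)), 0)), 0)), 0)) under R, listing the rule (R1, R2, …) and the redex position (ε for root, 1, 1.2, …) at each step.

b

1. k(p(cons(b, 0)), k(p(cons(k(p(cons(0, 0)), k(p(cons(0, 0)), 0)), 0)), 0))  →  k(p(cons(b, 0)), k(p(cons(0, 0)), k(p(cons(0, 0)), 0)))   [R3 at 2]
2. k(p(cons(b, 0)), k(p(cons(0, 0)), k(p(cons(0, 0)), 0)))  →  k(p(cons(b, 0)), k(p(cons(0, 0)), 0))   [R3 at 2.2]
3. k(p(cons(b, 0)), k(p(cons(0, 0)), 0))  →  k(p(cons(b, 0)), 0)   [R3 at 2]
4. k(p(cons(b, 0)), 0)  →  b   [R3 at ε]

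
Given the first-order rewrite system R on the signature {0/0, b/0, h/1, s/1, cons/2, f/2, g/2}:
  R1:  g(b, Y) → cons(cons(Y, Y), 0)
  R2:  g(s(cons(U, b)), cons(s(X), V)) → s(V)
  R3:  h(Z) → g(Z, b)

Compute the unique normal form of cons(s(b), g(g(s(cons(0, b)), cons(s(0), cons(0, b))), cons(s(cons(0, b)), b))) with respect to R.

cons(s(b), s(b))

1. cons(s(b), g(g(s(cons(0, b)), cons(s(0), cons(0, b))), cons(s(cons(0, b)), b)))  →  cons(s(b), g(s(cons(0, b)), cons(s(cons(0, b)), b)))   [R2 at 2.1]
2. cons(s(b), g(s(cons(0, b)), cons(s(cons(0, b)), b)))  →  cons(s(b), s(b))   [R2 at 2]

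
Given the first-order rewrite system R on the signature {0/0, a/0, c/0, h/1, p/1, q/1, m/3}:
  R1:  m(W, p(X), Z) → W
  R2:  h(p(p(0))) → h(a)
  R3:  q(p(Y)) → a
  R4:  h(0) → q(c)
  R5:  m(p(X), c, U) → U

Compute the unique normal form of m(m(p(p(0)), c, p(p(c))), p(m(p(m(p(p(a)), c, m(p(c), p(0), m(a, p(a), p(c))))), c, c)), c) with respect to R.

1. m(m(p(p(0)), c, p(p(c))), p(m(p(m(p(p(a)), c, m(p(c), p(0), m(a, p(a), p(c))))), c, c)), c)  →  m(p(p(0)), c, p(p(c)))   [R1 at ε]
2. m(p(p(0)), c, p(p(c)))  →  p(p(c))   [R5 at ε]

p(p(c))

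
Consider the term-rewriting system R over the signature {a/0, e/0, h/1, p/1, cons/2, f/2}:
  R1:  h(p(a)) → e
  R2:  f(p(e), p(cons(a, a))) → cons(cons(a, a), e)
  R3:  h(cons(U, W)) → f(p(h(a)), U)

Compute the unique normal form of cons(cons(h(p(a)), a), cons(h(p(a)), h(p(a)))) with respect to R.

cons(cons(e, a), cons(e, e))

1. cons(cons(h(p(a)), a), cons(h(p(a)), h(p(a))))  →  cons(cons(e, a), cons(h(p(a)), h(p(a))))   [R1 at 1.1]
2. cons(cons(e, a), cons(h(p(a)), h(p(a))))  →  cons(cons(e, a), cons(e, h(p(a))))   [R1 at 2.1]
3. cons(cons(e, a), cons(e, h(p(a))))  →  cons(cons(e, a), cons(e, e))   [R1 at 2.2]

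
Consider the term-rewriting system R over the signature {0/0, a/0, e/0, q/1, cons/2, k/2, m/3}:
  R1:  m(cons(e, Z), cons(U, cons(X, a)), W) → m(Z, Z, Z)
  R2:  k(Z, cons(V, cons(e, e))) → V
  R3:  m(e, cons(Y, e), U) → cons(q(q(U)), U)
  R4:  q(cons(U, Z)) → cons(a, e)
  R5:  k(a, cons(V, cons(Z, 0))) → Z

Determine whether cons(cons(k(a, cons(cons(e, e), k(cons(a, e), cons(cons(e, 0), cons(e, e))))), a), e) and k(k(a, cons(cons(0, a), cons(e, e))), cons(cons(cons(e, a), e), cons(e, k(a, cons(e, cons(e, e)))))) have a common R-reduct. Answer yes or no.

yes — NF(t₁) = cons(cons(e, a), e), NF(t₂) = cons(cons(e, a), e)

Reduce t₁ = cons(cons(k(a, cons(cons(e, e), k(cons(a, e), cons(cons(e, 0), cons(e, e))))), a), e):
1. cons(cons(k(a, cons(cons(e, e), k(cons(a, e), cons(cons(e, 0), cons(e, e))))), a), e)  →  cons(cons(k(a, cons(cons(e, e), cons(e, 0))), a), e)   [R2 at 1.1.2.2]
2. cons(cons(k(a, cons(cons(e, e), cons(e, 0))), a), e)  →  cons(cons(e, a), e)   [R5 at 1.1]

Reduce t₂ = k(k(a, cons(cons(0, a), cons(e, e))), cons(cons(cons(e, a), e), cons(e, k(a, cons(e, cons(e, e)))))):
1. k(k(a, cons(cons(0, a), cons(e, e))), cons(cons(cons(e, a), e), cons(e, k(a, cons(e, cons(e, e))))))  →  k(cons(0, a), cons(cons(cons(e, a), e), cons(e, k(a, cons(e, cons(e, e))))))   [R2 at 1]
2. k(cons(0, a), cons(cons(cons(e, a), e), cons(e, k(a, cons(e, cons(e, e))))))  →  k(cons(0, a), cons(cons(cons(e, a), e), cons(e, e)))   [R2 at 2.2.2]
3. k(cons(0, a), cons(cons(cons(e, a), e), cons(e, e)))  →  cons(cons(e, a), e)   [R2 at ε]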